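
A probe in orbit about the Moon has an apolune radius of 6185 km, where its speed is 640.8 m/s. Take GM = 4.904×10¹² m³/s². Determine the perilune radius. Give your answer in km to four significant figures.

r_a = 6.185×10⁶ m.
Specific energy ε = v²/2 − μ/r = -5.876×10⁵ J/kg, so a = −μ/(2ε) = 4.173×10⁶ m.
The apsides satisfy r_p + r_a = 2a, so the perilune radius is 2a − r_a = 2.161×10⁶ m = 2161.2 km.

perilune radius ≈ 2161 km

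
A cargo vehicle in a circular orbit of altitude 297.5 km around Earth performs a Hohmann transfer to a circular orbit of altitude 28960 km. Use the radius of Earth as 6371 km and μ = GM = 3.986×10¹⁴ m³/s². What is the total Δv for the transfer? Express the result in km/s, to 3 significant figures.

Δv_total ≈ 3.76 km/s

r₁ = 6371 + 297.5 = 6668.5 km = 6.6685×10⁶ m.
r₂ = 6371 + 28960 = 35331 km = 3.5331×10⁷ m.
Transfer ellipse a_t = (r₁ + r₂)/2 = 2.100×10⁷ m.
At r₁: circular v_c1 = √(μ/r₁) = 7731 m/s; transfer-perigee v_p = √[μ(2/r₁ − 1/a_t)] = 10030 m/s.
Δv₁ = v_p − v_c1 = 2297 m/s.
At r₂: circular v_c2 = √(μ/r₂) = 3359 m/s; transfer-apogee v_a = √[μ(2/r₂ − 1/a_t)] = 1893 m/s.
Δv₂ = v_c2 − v_a = 1466 m/s.
Total Δv = Δv₁ + Δv₂ = 3763 m/s = 3.763 km/s.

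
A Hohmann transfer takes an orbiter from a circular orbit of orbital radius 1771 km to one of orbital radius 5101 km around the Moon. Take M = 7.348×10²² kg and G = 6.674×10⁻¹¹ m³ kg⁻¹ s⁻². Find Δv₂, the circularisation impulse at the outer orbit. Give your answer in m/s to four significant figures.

Δv ≈ 276.6 m/s

μ = GM = 6.674×10⁻¹¹ × 7.348×10²² = 4.904×10¹² m³/s².
r₁ = 1771 km = 1.771×10⁶ m.
r₂ = 5101 km = 5.101×10⁶ m.
Transfer ellipse a_t = (r₁ + r₂)/2 = 3.436×10⁶ m.
At r₁: circular v_c1 = √(μ/r₁) = 1664 m/s; transfer-perilune v_p = √[μ(2/r₁ − 1/a_t)] = 2028 m/s.
At r₂: circular v_c2 = √(μ/r₂) = 980.5 m/s; transfer-apolune v_a = √[μ(2/r₂ − 1/a_t)] = 703.9 m/s.
Δv₂ = v_c2 − v_a = 276.6 m/s.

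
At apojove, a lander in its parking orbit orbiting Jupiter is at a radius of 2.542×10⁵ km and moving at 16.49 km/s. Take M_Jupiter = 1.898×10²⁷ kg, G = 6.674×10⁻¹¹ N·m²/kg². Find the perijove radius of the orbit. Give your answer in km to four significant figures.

μ = GM = 6.674×10⁻¹¹ × 1.898×10²⁷ = 1.267×10¹⁷ m³/s².
r_a = 2.542×10⁸ m.
Specific energy ε = v²/2 − μ/r = -3.624×10⁸ J/kg, so a = −μ/(2ε) = 1.748×10⁸ m.
The apsides satisfy r_p + r_a = 2a, so the perijove radius is 2a − r_a = 9.538×10⁷ m = 95378 km.

perijove radius ≈ 95380 km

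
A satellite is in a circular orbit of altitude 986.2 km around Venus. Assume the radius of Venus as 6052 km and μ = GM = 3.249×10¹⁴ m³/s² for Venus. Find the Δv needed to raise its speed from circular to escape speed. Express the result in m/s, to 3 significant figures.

r = 6052 + 986.2 = 7038.2 km = 7.0382×10⁶ m.
Circular speed v_c = √(μ/r) = 6794 m/s.
Escape speed v_esc = √(2μ/r) = √2 × v_c = 9609 m/s.
Δv = v_esc − v_c = 2814 m/s.

Δv ≈ 2810 m/s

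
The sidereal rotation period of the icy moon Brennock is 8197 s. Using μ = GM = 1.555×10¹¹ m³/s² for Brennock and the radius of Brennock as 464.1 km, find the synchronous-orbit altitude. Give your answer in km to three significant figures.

A synchronous orbit has period T, so by Kepler's third law a = (μT²/4π²)^(1/3).
μT²/4π² = 1.555×10¹¹ × (8.197×10³)² / 39.48 = 2.647×10¹⁷ m³.
a = 6.420×10⁵ m = 642.04 km.
Altitude h = a − R = 642.04 − 464.1 = 177.94 km.

h_sync ≈ 178 km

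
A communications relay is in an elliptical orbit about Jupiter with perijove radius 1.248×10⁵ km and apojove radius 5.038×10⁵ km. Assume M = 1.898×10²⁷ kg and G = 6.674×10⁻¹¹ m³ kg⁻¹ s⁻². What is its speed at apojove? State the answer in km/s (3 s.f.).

v ≈ 9.99 km/s

μ = GM = 6.674×10⁻¹¹ × 1.898×10²⁷ = 1.267×10¹⁷ m³/s².
Semi-major axis a = (r_p + r_a)/2 = 3.1430×10⁵ km = 3.143×10⁸ m.
Vis-viva: v² = μ(2/r − 1/a) = 1.267×10¹⁷ × (3.970×10⁻⁹ − 3.182×10⁻⁹) = 9.984×10⁷ m²/s².
v = 9992 m/s = 9.992 km/s.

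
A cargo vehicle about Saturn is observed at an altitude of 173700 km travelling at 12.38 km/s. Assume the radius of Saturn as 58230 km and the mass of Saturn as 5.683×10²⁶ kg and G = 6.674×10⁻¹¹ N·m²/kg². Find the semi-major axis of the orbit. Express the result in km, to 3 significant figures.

μ = GM = 6.674×10⁻¹¹ × 5.683×10²⁶ = 3.793×10¹⁶ m³/s².
r = 58230 + 173700 = 2.3193×10⁵ km = 2.319×10⁸ m.
Specific orbital energy ε = v²/2 − μ/r = (12380)²/2 − 3.793×10¹⁶/2.319×10⁸ = -8.690×10⁷ J/kg.
Since ε = −μ/(2a), a = −μ/(2ε) = 2.182×10⁸ m = 2.1823×10⁵ km.

a ≈ 2.18×10⁵ km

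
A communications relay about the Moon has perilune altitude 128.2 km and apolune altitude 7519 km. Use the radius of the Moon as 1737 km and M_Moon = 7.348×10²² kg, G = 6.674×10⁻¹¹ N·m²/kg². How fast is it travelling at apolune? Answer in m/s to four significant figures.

μ = GM = 6.674×10⁻¹¹ × 7.348×10²² = 4.904×10¹² m³/s².
r_p = 1737 + 128.2 = 1865.2 km = 1.8652×10⁶ m.
r_a = 1737 + 7519 = 9256.0 km = 9.2560×10⁶ m.
Semi-major axis a = (r_p + r_a)/2 = 5560.6 km = 5.561×10⁶ m.
Vis-viva: v² = μ(2/r − 1/a) = 4.904×10¹² × (2.161×10⁻⁷ − 1.798×10⁻⁷) = 1.777×10⁵ m²/s².
v = 421.6 m/s.

v ≈ 421.6 m/s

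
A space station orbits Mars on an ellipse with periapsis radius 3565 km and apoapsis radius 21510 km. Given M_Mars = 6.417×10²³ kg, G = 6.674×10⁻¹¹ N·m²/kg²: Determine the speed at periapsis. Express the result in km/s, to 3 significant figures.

μ = GM = 6.674×10⁻¹¹ × 6.417×10²³ = 4.283×10¹³ m³/s².
Semi-major axis a = (r_p + r_a)/2 = 12538 km = 1.254×10⁷ m.
Vis-viva: v² = μ(2/r − 1/a) = 4.283×10¹³ × (5.610×10⁻⁷ − 7.976×10⁻⁸) = 2.061×10⁷ m²/s².
v = 4540 m/s = 4.540 km/s.

v ≈ 4.54 km/s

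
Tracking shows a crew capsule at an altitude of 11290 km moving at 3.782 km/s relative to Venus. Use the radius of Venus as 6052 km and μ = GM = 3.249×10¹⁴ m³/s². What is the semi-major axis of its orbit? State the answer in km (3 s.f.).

a ≈ 14000 km

r = 6052 + 11290 = 17342 km = 1.734×10⁷ m.
Vis-viva rearranged: 1/a = 2/r − v²/μ = 1.153×10⁻⁷ − 4.402×10⁻⁸ = 7.130×10⁻⁸ m⁻¹.
a = 1.402×10⁷ m = 14025 km.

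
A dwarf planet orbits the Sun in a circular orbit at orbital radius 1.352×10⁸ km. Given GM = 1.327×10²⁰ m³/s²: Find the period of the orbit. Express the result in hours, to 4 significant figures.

T ≈ 7532 hours

r = 1.352×10⁸ km = 1.352×10¹¹ m.
Kepler's third law: T = 2π√(r³/μ) = 2π√((1.352×10¹¹)³ / 1.327×10²⁰).
r³/μ = 1.862×10¹³ s², so T = 2π × 4.315×10⁶ = 2.711×10⁷ s.
Converting: 2.711×10⁷ s ÷ 3600 = 7532 hours.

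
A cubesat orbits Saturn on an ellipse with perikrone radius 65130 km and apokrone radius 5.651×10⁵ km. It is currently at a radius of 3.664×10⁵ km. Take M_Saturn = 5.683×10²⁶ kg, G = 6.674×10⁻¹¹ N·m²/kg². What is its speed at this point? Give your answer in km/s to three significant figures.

μ = GM = 6.674×10⁻¹¹ × 5.683×10²⁶ = 3.793×10¹⁶ m³/s².
Semi-major axis a = (r_p + r_a)/2 = 3.1512×10⁵ km = 3.151×10⁸ m.
Vis-viva: v² = μ(2/r − 1/a) = 3.793×10¹⁶ × (5.459×10⁻⁹ − 3.173×10⁻⁹) = 8.667×10⁷ m²/s².
v = 9310 m/s = 9.310 km/s.

v ≈ 9.31 km/s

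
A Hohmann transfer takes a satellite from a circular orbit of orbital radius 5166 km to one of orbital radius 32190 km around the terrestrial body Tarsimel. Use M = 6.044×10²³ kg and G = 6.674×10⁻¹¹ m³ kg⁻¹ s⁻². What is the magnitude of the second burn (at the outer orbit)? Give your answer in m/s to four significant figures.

Δv ≈ 530.7 m/s

μ = GM = 6.674×10⁻¹¹ × 6.044×10²³ = 4.034×10¹³ m³/s².
r₁ = 5166 km = 5.166×10⁶ m.
r₂ = 32190 km = 3.219×10⁷ m.
Transfer ellipse a_t = (r₁ + r₂)/2 = 1.868×10⁷ m.
At r₁: circular v_c1 = √(μ/r₁) = 2794 m/s; transfer-periapsis v_p = √[μ(2/r₁ − 1/a_t)] = 3668 m/s.
At r₂: circular v_c2 = √(μ/r₂) = 1119 m/s; transfer-apoapsis v_a = √[μ(2/r₂ − 1/a_t)] = 588.7 m/s.
Δv₂ = v_c2 − v_a = 530.7 m/s.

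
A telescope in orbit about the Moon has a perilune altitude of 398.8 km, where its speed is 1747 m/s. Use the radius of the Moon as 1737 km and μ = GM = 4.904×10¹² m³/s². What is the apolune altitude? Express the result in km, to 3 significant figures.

r_p = 1737 + 398.8 = 2135.8 km = 2.136×10⁶ m.
Specific energy ε = v²/2 − μ/r = -7.701×10⁵ J/kg, so a = −μ/(2ε) = 3.184×10⁶ m.
The apsides satisfy r_p + r_a = 2a, so the apolune radius is 2a − r_p = 4.232×10⁶ m = 4232.3 km.
Apolune altitude = 4232.3 − 1737 = 2495.3 km.

apolune altitude ≈ 2500 km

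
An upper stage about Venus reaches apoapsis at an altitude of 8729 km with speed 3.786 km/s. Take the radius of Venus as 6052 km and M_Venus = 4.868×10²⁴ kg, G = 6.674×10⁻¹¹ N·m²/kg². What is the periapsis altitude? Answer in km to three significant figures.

periapsis altitude ≈ 1100 km

μ = GM = 6.674×10⁻¹¹ × 4.868×10²⁴ = 3.249×10¹⁴ m³/s².
r_a = 6052 + 8729 = 14781 km = 1.478×10⁷ m.
Specific energy ε = v²/2 − μ/r = -1.481×10⁷ J/kg, so a = −μ/(2ε) = 1.097×10⁷ m.
The apsides satisfy r_p + r_a = 2a, so the periapsis radius is 2a − r_a = 7.151×10⁶ m = 7151.2 km.
Periapsis altitude = 7151.2 − 6052 = 1099.2 km.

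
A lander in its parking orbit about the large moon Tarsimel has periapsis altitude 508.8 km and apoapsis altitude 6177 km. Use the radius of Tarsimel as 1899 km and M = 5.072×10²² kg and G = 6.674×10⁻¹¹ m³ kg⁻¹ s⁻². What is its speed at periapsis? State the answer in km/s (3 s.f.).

μ = GM = 6.674×10⁻¹¹ × 5.072×10²² = 3.385×10¹² m³/s².
r_p = 1899 + 508.8 = 2407.8 km = 2.4078×10⁶ m.
r_a = 1899 + 6177 = 8076.0 km = 8.0760×10⁶ m.
Semi-major axis a = (r_p + r_a)/2 = 5241.9 km = 5.242×10⁶ m.
Vis-viva: v² = μ(2/r − 1/a) = 3.385×10¹² × (8.306×10⁻⁷ − 1.908×10⁻⁷) = 2.166×10⁶ m²/s².
v = 1472 m/s = 1.472 km/s.

v ≈ 1.47 km/s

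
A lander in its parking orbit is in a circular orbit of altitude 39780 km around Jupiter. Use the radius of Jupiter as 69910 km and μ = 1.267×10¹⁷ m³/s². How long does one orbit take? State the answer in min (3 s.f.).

T ≈ 338 min

r = 69910 + 39780 = 109690 km = 1.0969×10⁸ m.
Kepler's third law: T = 2π√(r³/μ) = 2π√((1.097×10⁸)³ / 1.267×10¹⁷).
r³/μ = 1.042×10⁷ s², so T = 2π × 3.227×10³ = 2.028×10⁴ s.
Converting: 2.028×10⁴ s ÷ 60.00 = 338.0 min.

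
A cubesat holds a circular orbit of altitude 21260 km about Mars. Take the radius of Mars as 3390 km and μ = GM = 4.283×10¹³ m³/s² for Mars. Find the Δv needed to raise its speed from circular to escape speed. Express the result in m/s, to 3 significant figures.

r = 3390 + 21260 = 24650 km = 2.4650×10⁷ m.
Circular speed v_c = √(μ/r) = 1318 m/s.
Escape speed v_esc = √(2μ/r) = √2 × v_c = 1864 m/s.
Δv = v_esc − v_c = 546.0 m/s.

Δv ≈ 546 m/s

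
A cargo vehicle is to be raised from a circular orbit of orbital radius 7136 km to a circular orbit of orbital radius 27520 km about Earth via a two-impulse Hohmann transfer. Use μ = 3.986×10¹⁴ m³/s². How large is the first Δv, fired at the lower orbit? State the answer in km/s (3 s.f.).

Δv ≈ 1.94 km/s

r₁ = 7136 km = 7.136×10⁶ m.
r₂ = 27520 km = 2.752×10⁷ m.
Transfer ellipse a_t = (r₁ + r₂)/2 = 1.733×10⁷ m.
At r₁: circular v_c1 = √(μ/r₁) = 7474 m/s; transfer-perigee v_p = √[μ(2/r₁ − 1/a_t)] = 9419 m/s.
Δv₁ = v_p − v_c1 = 1945 m/s.
= 1.945 km/s.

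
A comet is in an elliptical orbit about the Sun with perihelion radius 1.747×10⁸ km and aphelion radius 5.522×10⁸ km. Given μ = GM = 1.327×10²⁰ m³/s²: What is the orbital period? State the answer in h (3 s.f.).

Semi-major axis a = (r_p + r_a)/2 = (1.7470×10⁸ + 5.5220×10⁸)/2 = 3.6345×10⁸ km = 3.634×10¹¹ m.
By Kepler's third law T = 2π√(a³/μ) = 2π × 1.902×10⁷ = 1.195×10⁸ s.
= 33200 h.

T ≈ 33200 h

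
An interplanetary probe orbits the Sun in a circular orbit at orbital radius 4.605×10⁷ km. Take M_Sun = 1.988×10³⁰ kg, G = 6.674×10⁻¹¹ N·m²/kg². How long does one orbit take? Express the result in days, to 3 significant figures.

μ = GM = 6.674×10⁻¹¹ × 1.988×10³⁰ = 1.327×10²⁰ m³/s².
r = 4.605×10⁷ km = 4.605×10¹⁰ m.
Kepler's third law: T = 2π√(r³/μ) = 2π√((4.605×10¹⁰)³ / 1.327×10²⁰).
r³/μ = 7.360×10¹¹ s², so T = 2π × 8.579×10⁵ = 5.390×10⁶ s.
Converting: 5.390×10⁶ s ÷ 86400 = 62.39 days.

T ≈ 62.4 days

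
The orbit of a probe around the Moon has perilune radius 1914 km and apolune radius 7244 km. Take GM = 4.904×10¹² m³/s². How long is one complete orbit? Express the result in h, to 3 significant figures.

Semi-major axis a = (r_p + r_a)/2 = (1914.0 + 7244.0)/2 = 4579.0 km = 4.579×10⁶ m.
By Kepler's third law T = 2π√(a³/μ) = 2π × 4.425×10³ = 2.780×10⁴ s.
= 7.723 h.

T ≈ 7.72 h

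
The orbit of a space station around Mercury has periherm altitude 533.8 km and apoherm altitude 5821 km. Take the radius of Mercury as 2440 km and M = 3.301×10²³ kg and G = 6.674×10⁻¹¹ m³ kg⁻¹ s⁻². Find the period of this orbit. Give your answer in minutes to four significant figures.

T ≈ 297.0 minutes

μ = GM = 6.674×10⁻¹¹ × 3.301×10²³ = 2.203×10¹³ m³/s².
r_p = 2440 + 533.8 = 2973.8 km = 2.9738×10⁶ m.
r_a = 2440 + 5821 = 8261.0 km = 8.2610×10⁶ m.
Semi-major axis a = (r_p + r_a)/2 = (2973.8 + 8261.0)/2 = 5617.4 km = 5.617×10⁶ m.
By Kepler's third law T = 2π√(a³/μ) = 2π × 2.837×10³ = 1.782×10⁴ s.
= 297.0 minutes.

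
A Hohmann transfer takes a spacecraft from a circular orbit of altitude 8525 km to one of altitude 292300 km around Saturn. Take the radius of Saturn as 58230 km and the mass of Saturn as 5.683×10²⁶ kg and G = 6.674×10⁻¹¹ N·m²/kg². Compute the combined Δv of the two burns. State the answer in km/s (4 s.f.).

Δv_total ≈ 11.58 km/s

μ = GM = 6.674×10⁻¹¹ × 5.683×10²⁶ = 3.793×10¹⁶ m³/s².
r₁ = 58230 + 8525 = 66755 km = 6.6755×10⁷ m.
r₂ = 58230 + 292300 = 350530 km = 3.5053×10⁸ m.
Transfer ellipse a_t = (r₁ + r₂)/2 = 2.086×10⁸ m.
At r₁: circular v_c1 = √(μ/r₁) = 23840 m/s; transfer-perikrone v_p = √[μ(2/r₁ − 1/a_t)] = 30900 m/s.
Δv₁ = v_p − v_c1 = 7060 m/s.
At r₂: circular v_c2 = √(μ/r₂) = 10400 m/s; transfer-apokrone v_a = √[μ(2/r₂ − 1/a_t)] = 5884 m/s.
Δv₂ = v_c2 − v_a = 4518 m/s.
Total Δv = Δv₁ + Δv₂ = 11580 m/s = 11.58 km/s.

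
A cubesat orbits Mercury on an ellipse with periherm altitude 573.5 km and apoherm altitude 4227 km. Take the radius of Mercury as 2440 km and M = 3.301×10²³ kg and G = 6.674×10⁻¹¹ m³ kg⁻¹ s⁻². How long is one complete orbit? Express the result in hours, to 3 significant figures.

T ≈ 3.96 hours

μ = GM = 6.674×10⁻¹¹ × 3.301×10²³ = 2.203×10¹³ m³/s².
r_p = 2440 + 573.5 = 3013.5 km = 3.0135×10⁶ m.
r_a = 2440 + 4227 = 6667.0 km = 6.6670×10⁶ m.
Semi-major axis a = (r_p + r_a)/2 = (3013.5 + 6667.0)/2 = 4840.2 km = 4.840×10⁶ m.
By Kepler's third law T = 2π√(a³/μ) = 2π × 2.269×10³ = 1.425×10⁴ s.
= 3.960 hours.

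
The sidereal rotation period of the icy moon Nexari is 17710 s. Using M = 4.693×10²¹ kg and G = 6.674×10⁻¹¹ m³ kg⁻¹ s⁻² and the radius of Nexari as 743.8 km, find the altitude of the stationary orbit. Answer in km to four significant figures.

h_sync ≈ 611.3 km

μ = GM = 6.674×10⁻¹¹ × 4.693×10²¹ = 3.132×10¹¹ m³/s².
A synchronous orbit has period T, so by Kepler's third law a = (μT²/4π²)^(1/3).
μT²/4π² = 3.132×10¹¹ × (1.771×10⁴)² / 39.48 = 2.488×10¹⁸ m³.
a = 1.355×10⁶ m = 1355.1 km.
Altitude h = a − R = 1355.1 − 743.8 = 611.30 km.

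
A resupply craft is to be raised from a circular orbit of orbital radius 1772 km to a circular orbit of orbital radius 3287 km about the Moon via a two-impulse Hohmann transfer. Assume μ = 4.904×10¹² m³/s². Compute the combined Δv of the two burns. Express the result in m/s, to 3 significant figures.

r₁ = 1772 km = 1.772×10⁶ m.
r₂ = 3287 km = 3.287×10⁶ m.
Transfer ellipse a_t = (r₁ + r₂)/2 = 2.530×10⁶ m.
At r₁: circular v_c1 = √(μ/r₁) = 1664 m/s; transfer-perilune v_p = √[μ(2/r₁ − 1/a_t)] = 1896 m/s.
Δv₁ = v_p − v_c1 = 232.8 m/s.
At r₂: circular v_c2 = √(μ/r₂) = 1221 m/s; transfer-apolune v_a = √[μ(2/r₂ − 1/a_t)] = 1022 m/s.
Δv₂ = v_c2 − v_a = 199.1 m/s.
Total Δv = Δv₁ + Δv₂ = 431.9 m/s.

Δv_total ≈ 432 m/s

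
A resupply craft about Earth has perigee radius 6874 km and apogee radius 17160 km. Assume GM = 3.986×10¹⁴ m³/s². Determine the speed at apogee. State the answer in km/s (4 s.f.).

Semi-major axis a = (r_p + r_a)/2 = 12017 km = 1.202×10⁷ m.
Vis-viva: v² = μ(2/r − 1/a) = 3.986×10¹⁴ × (1.166×10⁻⁷ − 8.322×10⁻⁸) = 1.329×10⁷ m²/s².
v = 3645 m/s = 3.645 km/s.

v ≈ 3.645 km/s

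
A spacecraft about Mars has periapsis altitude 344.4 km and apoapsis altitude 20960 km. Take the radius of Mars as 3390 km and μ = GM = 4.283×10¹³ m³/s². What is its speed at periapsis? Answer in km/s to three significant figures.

r_p = 3390 + 344.4 = 3734.4 km = 3.7344×10⁶ m.
r_a = 3390 + 20960 = 24350 km = 2.4350×10⁷ m.
Semi-major axis a = (r_p + r_a)/2 = 14042 km = 1.404×10⁷ m.
Vis-viva: v² = μ(2/r − 1/a) = 4.283×10¹³ × (5.356×10⁻⁷ − 7.121×10⁻⁸) = 1.989×10⁷ m²/s².
v = 4460 m/s = 4.460 km/s.

v ≈ 4.46 km/s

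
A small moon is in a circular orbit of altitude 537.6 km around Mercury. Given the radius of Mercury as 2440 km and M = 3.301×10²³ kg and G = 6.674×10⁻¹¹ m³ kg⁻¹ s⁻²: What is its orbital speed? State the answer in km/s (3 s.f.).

μ = GM = 6.674×10⁻¹¹ × 3.301×10²³ = 2.203×10¹³ m³/s².
r = 2440 + 537.6 = 2977.6 km = 2.9776×10⁶ m.
For a circular orbit v = √(μ/r) = √(2.203×10¹³ / 2.978×10⁶) = √(7.399×10⁶) = 2720 m/s.
That is 2.720 km/s.

v ≈ 2.72 km/s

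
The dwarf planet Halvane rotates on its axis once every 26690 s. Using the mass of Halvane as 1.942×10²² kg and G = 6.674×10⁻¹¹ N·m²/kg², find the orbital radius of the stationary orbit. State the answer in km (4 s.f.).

μ = GM = 6.674×10⁻¹¹ × 1.942×10²² = 1.296×10¹² m³/s².
A synchronous orbit has period T, so by Kepler's third law a = (μT²/4π²)^(1/3).
μT²/4π² = 1.296×10¹² × (2.669×10⁴)² / 39.48 = 2.339×10¹⁹ m³.
a = 2.860×10⁶ m = 2859.7 km.

r_sync ≈ 2860 km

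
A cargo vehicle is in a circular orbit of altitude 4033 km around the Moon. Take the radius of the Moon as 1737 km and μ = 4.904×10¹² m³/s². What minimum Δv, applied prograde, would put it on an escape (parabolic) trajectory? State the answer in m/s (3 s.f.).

r = 1737 + 4033 = 5770.0 km = 5.7700×10⁶ m.
Circular speed v_c = √(μ/r) = 921.9 m/s.
Escape speed v_esc = √(2μ/r) = √2 × v_c = 1304 m/s.
Δv = v_esc − v_c = 381.9 m/s.

Δv ≈ 382 m/s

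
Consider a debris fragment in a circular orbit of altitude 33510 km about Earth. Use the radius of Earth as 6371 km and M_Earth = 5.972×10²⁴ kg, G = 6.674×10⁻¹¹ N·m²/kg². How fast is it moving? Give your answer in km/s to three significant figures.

μ = GM = 6.674×10⁻¹¹ × 5.972×10²⁴ = 3.986×10¹⁴ m³/s².
r = 6371 + 33510 = 39881 km = 3.9881×10⁷ m.
For a circular orbit v = √(μ/r) = √(3.986×10¹⁴ / 3.988×10⁷) = √(9.994×10⁶) = 3161 m/s.
That is 3.161 km/s.

v ≈ 3.16 km/s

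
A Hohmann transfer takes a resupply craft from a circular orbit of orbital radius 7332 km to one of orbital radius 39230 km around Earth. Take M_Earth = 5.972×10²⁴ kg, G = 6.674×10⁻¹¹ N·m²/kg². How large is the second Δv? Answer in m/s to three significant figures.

Δv ≈ 1400 m/s

μ = GM = 6.674×10⁻¹¹ × 5.972×10²⁴ = 3.986×10¹⁴ m³/s².
r₁ = 7332 km = 7.332×10⁶ m.
r₂ = 39230 km = 3.923×10⁷ m.
Transfer ellipse a_t = (r₁ + r₂)/2 = 2.328×10⁷ m.
At r₁: circular v_c1 = √(μ/r₁) = 7373 m/s; transfer-perigee v_p = √[μ(2/r₁ − 1/a_t)] = 9571 m/s.
At r₂: circular v_c2 = √(μ/r₂) = 3187 m/s; transfer-apogee v_a = √[μ(2/r₂ − 1/a_t)] = 1789 m/s.
Δv₂ = v_c2 − v_a = 1399 m/s.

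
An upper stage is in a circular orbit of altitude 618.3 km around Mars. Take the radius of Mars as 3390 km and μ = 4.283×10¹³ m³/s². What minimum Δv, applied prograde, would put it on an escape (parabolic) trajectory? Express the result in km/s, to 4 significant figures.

Δv ≈ 1.354 km/s

r = 3390 + 618.3 = 4008.3 km = 4.0083×10⁶ m.
Circular speed v_c = √(μ/r) = 3269 m/s.
Escape speed v_esc = √(2μ/r) = √2 × v_c = 4623 m/s.
Δv = v_esc − v_c = 1354 m/s = 1.354 km/s.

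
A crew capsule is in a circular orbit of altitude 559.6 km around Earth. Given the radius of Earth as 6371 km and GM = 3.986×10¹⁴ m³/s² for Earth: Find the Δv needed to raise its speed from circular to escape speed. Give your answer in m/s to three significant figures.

r = 6371 + 559.6 = 6930.6 km = 6.9306×10⁶ m.
Circular speed v_c = √(μ/r) = 7584 m/s.
Escape speed v_esc = √(2μ/r) = √2 × v_c = 10730 m/s.
Δv = v_esc − v_c = 3141 m/s.

Δv ≈ 3140 m/s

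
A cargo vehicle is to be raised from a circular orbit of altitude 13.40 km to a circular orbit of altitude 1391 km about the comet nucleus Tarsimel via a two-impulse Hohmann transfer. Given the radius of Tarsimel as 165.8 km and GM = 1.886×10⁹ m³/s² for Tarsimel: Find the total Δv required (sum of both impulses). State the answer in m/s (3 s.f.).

r₁ = 165.8 + 13.40 = 179.20 km = 1.7920×10⁵ m.
r₂ = 165.8 + 1391 = 1556.8 km = 1.5568×10⁶ m.
Transfer ellipse a_t = (r₁ + r₂)/2 = 8.680×10⁵ m.
At r₁: circular v_c1 = √(μ/r₁) = 102.6 m/s; transfer-periapsis v_p = √[μ(2/r₁ − 1/a_t)] = 137.4 m/s.
Δv₁ = v_p − v_c1 = 34.80 m/s.
At r₂: circular v_c2 = √(μ/r₂) = 34.81 m/s; transfer-apoapsis v_a = √[μ(2/r₂ − 1/a_t)] = 15.81 m/s.
Δv₂ = v_c2 − v_a = 18.99 m/s.
Total Δv = Δv₁ + Δv₂ = 53.79 m/s.

Δv_total ≈ 53.8 m/s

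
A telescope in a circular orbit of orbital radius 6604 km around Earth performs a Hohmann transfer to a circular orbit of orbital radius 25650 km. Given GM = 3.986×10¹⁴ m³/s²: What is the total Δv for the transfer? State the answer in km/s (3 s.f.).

r₁ = 6604 km = 6.604×10⁶ m.
r₂ = 25650 km = 2.565×10⁷ m.
Transfer ellipse a_t = (r₁ + r₂)/2 = 1.613×10⁷ m.
At r₁: circular v_c1 = √(μ/r₁) = 7769 m/s; transfer-perigee v_p = √[μ(2/r₁ − 1/a_t)] = 9798 m/s.
Δv₁ = v_p − v_c1 = 2029 m/s.
At r₂: circular v_c2 = √(μ/r₂) = 3942 m/s; transfer-apogee v_a = √[μ(2/r₂ − 1/a_t)] = 2523 m/s.
Δv₂ = v_c2 − v_a = 1419 m/s.
Total Δv = Δv₁ + Δv₂ = 3448 m/s = 3.448 km/s.

Δv_total ≈ 3.45 km/s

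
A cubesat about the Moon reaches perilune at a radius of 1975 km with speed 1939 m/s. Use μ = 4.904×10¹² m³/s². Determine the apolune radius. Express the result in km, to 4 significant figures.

r_p = 1.975×10⁶ m.
Specific energy ε = v²/2 − μ/r = -6.032×10⁵ J/kg, so a = −μ/(2ε) = 4.065×10⁶ m.
The apsides satisfy r_p + r_a = 2a, so the apolune radius is 2a − r_p = 6.155×10⁶ m = 6155.3 km.

apolune radius ≈ 6155 km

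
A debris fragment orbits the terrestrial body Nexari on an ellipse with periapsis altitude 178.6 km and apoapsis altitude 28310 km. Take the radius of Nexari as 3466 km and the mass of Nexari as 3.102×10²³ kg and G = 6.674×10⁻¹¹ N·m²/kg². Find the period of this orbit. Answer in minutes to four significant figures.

T ≈ 1715 minutes

μ = GM = 6.674×10⁻¹¹ × 3.102×10²³ = 2.070×10¹³ m³/s².
r_p = 3466 + 178.6 = 3644.6 km = 3.6446×10⁶ m.
r_a = 3466 + 28310 = 31776 km = 3.1776×10⁷ m.
Semi-major axis a = (r_p + r_a)/2 = (3644.6 + 31776)/2 = 17710 km = 1.771×10⁷ m.
By Kepler's third law T = 2π√(a³/μ) = 2π × 1.638×10⁴ = 1.029×10⁵ s.
= 1715 minutes.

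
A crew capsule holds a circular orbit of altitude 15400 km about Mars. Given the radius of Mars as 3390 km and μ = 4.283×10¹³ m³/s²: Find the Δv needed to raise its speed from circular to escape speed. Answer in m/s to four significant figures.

Δv ≈ 625.4 m/s

r = 3390 + 15400 = 18790 km = 1.8790×10⁷ m.
Circular speed v_c = √(μ/r) = 1510 m/s.
Escape speed v_esc = √(2μ/r) = √2 × v_c = 2135 m/s.
Δv = v_esc − v_c = 625.4 m/s.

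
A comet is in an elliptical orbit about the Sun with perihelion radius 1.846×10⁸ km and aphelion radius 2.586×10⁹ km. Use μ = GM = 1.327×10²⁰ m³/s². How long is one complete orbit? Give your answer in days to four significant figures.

Semi-major axis a = (r_p + r_a)/2 = (1.8460×10⁸ + 2.5860×10⁹)/2 = 1.3853×10⁹ km = 1.385×10¹² m.
By Kepler's third law T = 2π√(a³/μ) = 2π × 1.415×10⁸ = 8.893×10⁸ s.
= 10290 days.

T ≈ 10290 days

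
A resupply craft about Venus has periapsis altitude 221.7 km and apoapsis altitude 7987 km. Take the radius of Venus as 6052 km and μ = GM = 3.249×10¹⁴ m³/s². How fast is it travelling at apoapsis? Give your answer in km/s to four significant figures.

v ≈ 3.781 km/s

r_p = 6052 + 221.7 = 6273.7 km = 6.2737×10⁶ m.
r_a = 6052 + 7987 = 14039 km = 1.4039×10⁷ m.
Semi-major axis a = (r_p + r_a)/2 = 10156 km = 1.016×10⁷ m.
Vis-viva: v² = μ(2/r − 1/a) = 3.249×10¹⁴ × (1.425×10⁻⁷ − 9.846×10⁻⁸) = 1.430×10⁷ m²/s².
v = 3781 m/s = 3.781 km/s.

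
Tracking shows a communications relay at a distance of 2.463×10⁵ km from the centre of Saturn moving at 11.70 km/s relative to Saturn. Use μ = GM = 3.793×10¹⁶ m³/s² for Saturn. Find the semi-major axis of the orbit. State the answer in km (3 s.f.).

a ≈ 2.22×10⁵ km

r = 2.463×10⁸ m.
Specific orbital energy ε = v²/2 − μ/r = (11700)²/2 − 3.793×10¹⁶/2.463×10⁸ = -8.555×10⁷ J/kg.
Since ε = −μ/(2a), a = −μ/(2ε) = 2.217×10⁸ m = 2.2167×10⁵ km.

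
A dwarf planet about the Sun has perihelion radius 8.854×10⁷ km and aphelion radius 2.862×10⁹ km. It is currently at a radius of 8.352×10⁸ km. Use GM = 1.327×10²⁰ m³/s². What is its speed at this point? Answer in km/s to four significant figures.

v ≈ 15.09 km/s

Semi-major axis a = (r_p + r_a)/2 = 1.4753×10⁹ km = 1.475×10¹² m.
Vis-viva: v² = μ(2/r − 1/a) = 1.327×10²⁰ × (2.395×10⁻¹² − 6.778×10⁻¹³) = 2.278×10⁸ m²/s².
v = 15090 m/s = 15.09 km/s.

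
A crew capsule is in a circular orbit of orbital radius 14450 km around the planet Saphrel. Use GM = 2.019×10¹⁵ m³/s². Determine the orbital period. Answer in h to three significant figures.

T ≈ 2.13 h

r = 14450 km = 1.445×10⁷ m.
Kepler's third law: T = 2π√(r³/μ) = 2π√((1.445×10⁷)³ / 2.019×10¹⁵).
r³/μ = 1.494×10⁶ s², so T = 2π × 1.222×10³ = 7.681×10³ s.
Converting: 7.681×10³ s ÷ 3600 = 2.134 h.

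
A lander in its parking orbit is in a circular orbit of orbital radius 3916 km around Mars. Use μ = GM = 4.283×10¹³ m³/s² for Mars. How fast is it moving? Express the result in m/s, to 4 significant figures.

r = 3916 km = 3.916×10⁶ m.
For a circular orbit v = √(μ/r) = √(4.283×10¹³ / 3.916×10⁶) = √(1.094×10⁷) = 3307 m/s.

v ≈ 3307 m/s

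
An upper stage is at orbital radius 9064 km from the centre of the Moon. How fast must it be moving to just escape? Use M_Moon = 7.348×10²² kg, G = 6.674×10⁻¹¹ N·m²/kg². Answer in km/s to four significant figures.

μ = GM = 6.674×10⁻¹¹ × 7.348×10²² = 4.904×10¹² m³/s².
r = 9064 km = 9.064×10⁶ m.
Escape speed v_esc = √(2μ/r) = √(2 × 4.904×10¹² / 9.064×10⁶) = √(1.082×10⁶) = 1040 m/s.
= 1.040 km/s.

v_esc ≈ 1.040 km/s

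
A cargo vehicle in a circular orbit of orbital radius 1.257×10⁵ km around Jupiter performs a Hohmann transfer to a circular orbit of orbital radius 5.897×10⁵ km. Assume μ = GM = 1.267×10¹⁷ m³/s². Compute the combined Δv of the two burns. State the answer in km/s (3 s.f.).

r₁ = 1.257×10⁵ km = 1.257×10⁸ m.
r₂ = 5.897×10⁵ km = 5.897×10⁸ m.
Transfer ellipse a_t = (r₁ + r₂)/2 = 3.577×10⁸ m.
At r₁: circular v_c1 = √(μ/r₁) = 31750 m/s; transfer-perijove v_p = √[μ(2/r₁ − 1/a_t)] = 40760 m/s.
Δv₁ = v_p − v_c1 = 9016 m/s.
At r₂: circular v_c2 = √(μ/r₂) = 14660 m/s; transfer-apojove v_a = √[μ(2/r₂ − 1/a_t)] = 8689 m/s.
Δv₂ = v_c2 − v_a = 5969 m/s.
Total Δv = Δv₁ + Δv₂ = 14980 m/s = 14.98 km/s.

Δv_total ≈ 15.0 km/s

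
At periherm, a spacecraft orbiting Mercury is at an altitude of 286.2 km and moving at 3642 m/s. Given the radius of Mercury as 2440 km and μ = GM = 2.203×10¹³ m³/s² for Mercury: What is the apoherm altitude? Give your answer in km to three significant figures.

apoherm altitude ≈ 10000 km

r_p = 2440 + 286.2 = 2726.2 km = 2.726×10⁶ m.
Specific energy ε = v²/2 − μ/r = -1.449×10⁶ J/kg, so a = −μ/(2ε) = 7.603×10⁶ m.
The apsides satisfy r_p + r_a = 2a, so the apoherm radius is 2a − r_p = 1.248×10⁷ m = 12480 km.
Apoherm altitude = 12480 − 2440 = 10040 km.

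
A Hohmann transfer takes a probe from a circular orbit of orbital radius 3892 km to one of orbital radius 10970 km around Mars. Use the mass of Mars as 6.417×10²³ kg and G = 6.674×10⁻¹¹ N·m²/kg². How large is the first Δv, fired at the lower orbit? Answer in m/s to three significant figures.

Δv ≈ 713 m/s

μ = GM = 6.674×10⁻¹¹ × 6.417×10²³ = 4.283×10¹³ m³/s².
r₁ = 3892 km = 3.892×10⁶ m.
r₂ = 10970 km = 1.097×10⁷ m.
Transfer ellipse a_t = (r₁ + r₂)/2 = 7.431×10⁶ m.
At r₁: circular v_c1 = √(μ/r₁) = 3317 m/s; transfer-periapsis v_p = √[μ(2/r₁ − 1/a_t)] = 4030 m/s.
Δv₁ = v_p − v_c1 = 713.2 m/s.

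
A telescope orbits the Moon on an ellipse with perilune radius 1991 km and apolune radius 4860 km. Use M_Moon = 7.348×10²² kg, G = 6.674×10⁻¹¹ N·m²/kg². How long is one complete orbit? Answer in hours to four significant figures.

μ = GM = 6.674×10⁻¹¹ × 7.348×10²² = 4.904×10¹² m³/s².
Semi-major axis a = (r_p + r_a)/2 = (1991.0 + 4860.0)/2 = 3425.5 km = 3.426×10⁶ m.
By Kepler's third law T = 2π√(a³/μ) = 2π × 2.863×10³ = 1.799×10⁴ s.
= 4.997 hours.

T ≈ 4.997 hours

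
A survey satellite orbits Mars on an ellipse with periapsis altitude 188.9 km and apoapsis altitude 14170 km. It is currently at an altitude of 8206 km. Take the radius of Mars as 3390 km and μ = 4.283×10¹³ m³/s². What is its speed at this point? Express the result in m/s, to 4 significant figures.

r_p = 3390 + 188.9 = 3578.9 km = 3.5789×10⁶ m.
r_a = 3390 + 14170 = 17560 km = 1.7560×10⁷ m.
r = 3390 + 8206 = 11596 km = 1.160×10⁷ m.
Semi-major axis a = (r_p + r_a)/2 = 10569 km = 1.057×10⁷ m.
Vis-viva: v² = μ(2/r − 1/a) = 4.283×10¹³ × (1.725×10⁻⁷ − 9.461×10⁻⁸) = 3.335×10⁶ m²/s².
v = 1826 m/s.

v ≈ 1826 m/s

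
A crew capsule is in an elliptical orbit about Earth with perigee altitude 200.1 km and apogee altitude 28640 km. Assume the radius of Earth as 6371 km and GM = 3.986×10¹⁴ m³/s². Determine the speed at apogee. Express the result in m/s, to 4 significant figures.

r_p = 6371 + 200.1 = 6571.1 km = 6.5711×10⁶ m.
r_a = 6371 + 28640 = 35011 km = 3.5011×10⁷ m.
Semi-major axis a = (r_p + r_a)/2 = 20791 km = 2.079×10⁷ m.
Vis-viva: v² = μ(2/r − 1/a) = 3.986×10¹⁴ × (5.712×10⁻⁸ − 4.810×10⁻⁸) = 3.598×10⁶ m²/s².
v = 1897 m/s.

v ≈ 1897 m/s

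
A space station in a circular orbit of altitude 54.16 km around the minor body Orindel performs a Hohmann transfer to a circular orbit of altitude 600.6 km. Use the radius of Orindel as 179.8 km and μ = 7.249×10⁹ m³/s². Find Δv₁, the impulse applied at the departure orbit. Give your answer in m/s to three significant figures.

Δv ≈ 42.3 m/s

r₁ = 179.8 + 54.16 = 233.96 km = 2.3396×10⁵ m.
r₂ = 179.8 + 600.6 = 780.40 km = 7.8040×10⁵ m.
Transfer ellipse a_t = (r₁ + r₂)/2 = 5.072×10⁵ m.
At r₁: circular v_c1 = √(μ/r₁) = 176.0 m/s; transfer-periapsis v_p = √[μ(2/r₁ − 1/a_t)] = 218.3 m/s.
Δv₁ = v_p − v_c1 = 42.32 m/s.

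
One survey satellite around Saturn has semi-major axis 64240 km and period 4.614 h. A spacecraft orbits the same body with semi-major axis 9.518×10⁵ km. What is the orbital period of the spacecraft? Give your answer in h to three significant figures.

Kepler's third law: T² ∝ a³, so T₂ = T₁ (a₂/a₁)^(3/2).
a₂/a₁ = 14.82, (a₂/a₁)^(3/2) = 57.03.
T₂ = 4.614 × 57.03 = 263.1 h.

T₂ ≈ 263 h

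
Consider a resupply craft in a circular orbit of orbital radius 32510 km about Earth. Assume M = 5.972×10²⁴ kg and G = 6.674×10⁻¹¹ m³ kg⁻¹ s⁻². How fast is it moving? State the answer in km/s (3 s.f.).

v ≈ 3.50 km/s

μ = GM = 6.674×10⁻¹¹ × 5.972×10²⁴ = 3.986×10¹⁴ m³/s².
r = 32510 km = 3.251×10⁷ m.
For a circular orbit v = √(μ/r) = √(3.986×10¹⁴ / 3.251×10⁷) = √(1.226×10⁷) = 3501 m/s.
That is 3.501 km/s.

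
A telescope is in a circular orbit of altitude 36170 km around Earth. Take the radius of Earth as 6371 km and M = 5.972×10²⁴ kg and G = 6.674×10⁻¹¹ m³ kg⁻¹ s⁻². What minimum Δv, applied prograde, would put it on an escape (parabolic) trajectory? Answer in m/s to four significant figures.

μ = GM = 6.674×10⁻¹¹ × 5.972×10²⁴ = 3.986×10¹⁴ m³/s².
r = 6371 + 36170 = 42541 km = 4.2541×10⁷ m.
Circular speed v_c = √(μ/r) = 3061 m/s.
Escape speed v_esc = √(2μ/r) = √2 × v_c = 4329 m/s.
Δv = v_esc − v_c = 1268 m/s.

Δv ≈ 1268 m/s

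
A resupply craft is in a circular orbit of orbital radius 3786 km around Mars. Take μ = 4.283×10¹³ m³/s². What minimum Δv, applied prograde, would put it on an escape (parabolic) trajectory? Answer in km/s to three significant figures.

r = 3786 km = 3.786×10⁶ m.
Circular speed v_c = √(μ/r) = 3363 m/s.
Escape speed v_esc = √(2μ/r) = √2 × v_c = 4757 m/s.
Δv = v_esc − v_c = 1393 m/s = 1.393 km/s.

Δv ≈ 1.39 km/s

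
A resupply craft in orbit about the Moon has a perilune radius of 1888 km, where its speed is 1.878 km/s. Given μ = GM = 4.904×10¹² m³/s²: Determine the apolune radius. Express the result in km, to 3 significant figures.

r_p = 1.888×10⁶ m.
Specific energy ε = v²/2 − μ/r = -8.340×10⁵ J/kg, so a = −μ/(2ε) = 2.940×10⁶ m.
The apsides satisfy r_p + r_a = 2a, so the apolune radius is 2a − r_p = 3.992×10⁶ m = 3992.0 km.

apolune radius ≈ 3990 km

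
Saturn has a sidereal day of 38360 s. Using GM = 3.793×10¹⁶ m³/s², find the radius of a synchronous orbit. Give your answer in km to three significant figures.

A synchronous orbit has period T, so by Kepler's third law a = (μT²/4π²)^(1/3).
μT²/4π² = 3.793×10¹⁶ × (3.836×10⁴)² / 39.48 = 1.414×10²⁴ m³.
a = 1.122×10⁸ m = 1.1223×10⁵ km.

r_sync ≈ 1.12×10⁵ km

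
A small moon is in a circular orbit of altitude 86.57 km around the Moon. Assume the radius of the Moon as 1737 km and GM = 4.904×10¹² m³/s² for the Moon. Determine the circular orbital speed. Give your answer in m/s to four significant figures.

v ≈ 1640 m/s

r = 1737 + 86.57 = 1823.6 km = 1.8236×10⁶ m.
For a circular orbit v = √(μ/r) = √(4.904×10¹² / 1.824×10⁶) = √(2.689×10⁶) = 1640 m/s.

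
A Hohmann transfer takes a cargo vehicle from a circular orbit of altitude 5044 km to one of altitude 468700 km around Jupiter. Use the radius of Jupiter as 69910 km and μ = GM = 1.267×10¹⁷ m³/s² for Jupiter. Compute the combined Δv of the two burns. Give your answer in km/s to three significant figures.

Δv_total ≈ 21.1 km/s

r₁ = 69910 + 5044 = 74954 km = 7.4954×10⁷ m.
r₂ = 69910 + 468700 = 538610 km = 5.3861×10⁸ m.
Transfer ellipse a_t = (r₁ + r₂)/2 = 3.068×10⁸ m.
At r₁: circular v_c1 = √(μ/r₁) = 41110 m/s; transfer-perijove v_p = √[μ(2/r₁ − 1/a_t)] = 54480 m/s.
Δv₁ = v_p − v_c1 = 13360 m/s.
At r₂: circular v_c2 = √(μ/r₂) = 15340 m/s; transfer-apojove v_a = √[μ(2/r₂ − 1/a_t)] = 7581 m/s.
Δv₂ = v_c2 − v_a = 7756 m/s.
Total Δv = Δv₁ + Δv₂ = 21120 m/s = 21.12 km/s.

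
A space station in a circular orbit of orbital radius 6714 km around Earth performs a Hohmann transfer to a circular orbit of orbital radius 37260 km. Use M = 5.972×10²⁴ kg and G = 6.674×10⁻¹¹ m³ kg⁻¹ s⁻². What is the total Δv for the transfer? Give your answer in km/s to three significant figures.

μ = GM = 6.674×10⁻¹¹ × 5.972×10²⁴ = 3.986×10¹⁴ m³/s².
r₁ = 6714 km = 6.714×10⁶ m.
r₂ = 37260 km = 3.726×10⁷ m.
Transfer ellipse a_t = (r₁ + r₂)/2 = 2.199×10⁷ m.
At r₁: circular v_c1 = √(μ/r₁) = 7705 m/s; transfer-perigee v_p = √[μ(2/r₁ − 1/a_t)] = 10030 m/s.
Δv₁ = v_p − v_c1 = 2325 m/s.
At r₂: circular v_c2 = √(μ/r₂) = 3271 m/s; transfer-apogee v_a = √[μ(2/r₂ − 1/a_t)] = 1807 m/s.
Δv₂ = v_c2 − v_a = 1463 m/s.
Total Δv = Δv₁ + Δv₂ = 3788 m/s = 3.788 km/s.

Δv_total ≈ 3.79 km/s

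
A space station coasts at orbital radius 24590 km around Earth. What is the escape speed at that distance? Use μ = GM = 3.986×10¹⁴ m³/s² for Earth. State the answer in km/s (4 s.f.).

v_esc ≈ 5.694 km/s

r = 24590 km = 2.459×10⁷ m.
Escape speed v_esc = √(2μ/r) = √(2 × 3.986×10¹⁴ / 2.459×10⁷) = √(3.242×10⁷) = 5694 m/s.
= 5.694 km/s.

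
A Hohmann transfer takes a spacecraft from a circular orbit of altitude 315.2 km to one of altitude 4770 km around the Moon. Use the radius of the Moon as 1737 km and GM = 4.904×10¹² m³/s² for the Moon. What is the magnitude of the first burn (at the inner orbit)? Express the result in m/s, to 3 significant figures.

r₁ = 1737 + 315.2 = 2052.2 km = 2.0522×10⁶ m.
r₂ = 1737 + 4770 = 6507.0 km = 6.5070×10⁶ m.
Transfer ellipse a_t = (r₁ + r₂)/2 = 4.280×10⁶ m.
At r₁: circular v_c1 = √(μ/r₁) = 1546 m/s; transfer-perilune v_p = √[μ(2/r₁ − 1/a_t)] = 1906 m/s.
Δv₁ = v_p − v_c1 = 360.3 m/s.

Δv ≈ 360 m/s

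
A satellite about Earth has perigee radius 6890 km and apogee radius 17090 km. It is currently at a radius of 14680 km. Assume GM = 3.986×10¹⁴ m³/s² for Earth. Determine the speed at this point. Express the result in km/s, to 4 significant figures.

Semi-major axis a = (r_p + r_a)/2 = 11990 km = 1.199×10⁷ m.
Vis-viva: v² = μ(2/r − 1/a) = 3.986×10¹⁴ × (1.362×10⁻⁷ − 8.340×10⁻⁸) = 2.106×10⁷ m²/s².
v = 4589 m/s = 4.589 km/s.

v ≈ 4.589 km/s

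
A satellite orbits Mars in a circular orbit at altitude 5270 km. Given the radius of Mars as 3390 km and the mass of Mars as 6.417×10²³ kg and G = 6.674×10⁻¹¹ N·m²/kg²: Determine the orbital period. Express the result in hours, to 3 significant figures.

μ = GM = 6.674×10⁻¹¹ × 6.417×10²³ = 4.283×10¹³ m³/s².
r = 3390 + 5270 = 8660.0 km = 8.6600×10⁶ m.
Kepler's third law: T = 2π√(r³/μ) = 2π√((8.660×10⁶)³ / 4.283×10¹³).
r³/μ = 1.516×10⁷ s², so T = 2π × 3.894×10³ = 2.447×10⁴ s.
Converting: 2.447×10⁴ s ÷ 3600 = 6.797 hours.

T ≈ 6.80 hours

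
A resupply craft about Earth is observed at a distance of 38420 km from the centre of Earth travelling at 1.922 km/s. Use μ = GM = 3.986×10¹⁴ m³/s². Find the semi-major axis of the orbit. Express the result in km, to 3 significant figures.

a ≈ 23400 km

r = 3.842×10⁷ m.
Specific orbital energy ε = v²/2 − μ/r = (1922)²/2 − 3.986×10¹⁴/3.842×10⁷ = -8.528×10⁶ J/kg.
Since ε = −μ/(2a), a = −μ/(2ε) = 2.337×10⁷ m = 23371 km.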